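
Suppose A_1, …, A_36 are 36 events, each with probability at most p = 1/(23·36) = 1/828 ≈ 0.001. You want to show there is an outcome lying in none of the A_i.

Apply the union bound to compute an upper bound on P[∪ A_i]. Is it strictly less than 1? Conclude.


Union bound: P[∪_{i=1}^{36} A_i] ≤ Σ_i P[A_i] ≤ 36·p = 36·(1/828) = 1/23.
Numerically: 1/23 ≈ 0.043.
Is 1/23 < 1? YES.
Since P[∪ A_i] ≤ 1/23 < 1, the complement has P[∩ A_i^c] ≥ 1 − 1/23 = 22/23 > 0, so some outcome avoids every A_i.

36·p = 1/23 ≈ 0.043; existence CERTIFIED by the union bound.


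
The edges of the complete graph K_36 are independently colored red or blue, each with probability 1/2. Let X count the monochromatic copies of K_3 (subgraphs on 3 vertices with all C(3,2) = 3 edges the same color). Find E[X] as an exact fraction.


Let X = Σ_S X_S over the C(36, 3) = 7140 subsets S of size 3, where X_S = 1 if the K_3 on S is monochromatic.
For a fixed S, the K_3 on S has C(3, 2) = 3 edges. P[all 3 edges red] = (1/2)^3, and likewise for blue, so P[monochromatic] = 2·(1/2)^3 = 2^{1 − 3} = 1/4.
By linearity of expectation: E[X] = C(36, 3) · 2^{1 − 3} = 7140 · 1/4 = 1785.
Numerically: E[X] ≈ 1785.00000.

E[X] = C(36,3)·2^(1−C(3,2)) = 1785 ≈ 1785.00000.


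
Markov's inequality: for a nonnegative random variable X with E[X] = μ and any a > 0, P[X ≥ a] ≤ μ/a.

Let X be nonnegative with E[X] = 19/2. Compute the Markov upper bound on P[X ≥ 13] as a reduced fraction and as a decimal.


μ = E[X] = 19/2, a = 13.
Markov: P[X ≥ 13] ≤ μ/a = (19/2)/13 = 19/26.
Numerically: ≈ 0.7308.
(Since a = 13 > μ = 9.5000, the bound 19/26 is < 1 and informative.)

P[X ≥ 13] ≤ 19/26 ≈ 0.7308.


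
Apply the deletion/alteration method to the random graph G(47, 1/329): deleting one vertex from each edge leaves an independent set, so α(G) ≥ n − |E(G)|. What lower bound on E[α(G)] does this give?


E[|E(G)|] = C(47, 2)·p = 1081 · (1/329) = 23/7.
E[α(G)] ≥ n − E[|E(G)|] = 47 − 23/7 = 306/7.
Numerically: ≈ 43.714286.
(This is only a lower bound; the true E[α(G)] may be larger.)

E[α(G)] ≥ 306/7 ≈ 43.714286.


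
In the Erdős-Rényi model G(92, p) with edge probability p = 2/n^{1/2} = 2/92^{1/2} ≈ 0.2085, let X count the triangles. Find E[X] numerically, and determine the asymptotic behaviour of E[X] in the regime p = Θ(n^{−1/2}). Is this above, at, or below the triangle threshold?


Number of potential triangles: C(92, 3) = 125580.
Each occurs with probability p³ ≈ (0.2085)³ ≈ 9.065844e-03.
By linearity: E[X] = C(92, 3)·p³ ≈ 125580 · 9.065844e-03 ≈ 1138.4887.
Since α = 1/2 < 1, p = c/n^{1/2} ≫ 1/n is above the triangle threshold p ~ 1/n. Asymptotically E[X] ~ (c³/6)·n^{3(1−α)} = (2³/6)·n^{1.5} → ∞; triangles are abundant w.h.p.

E[X] ≈ 1138.4887; in regime p = Θ(1/n^{1/2}) E[X] diverges (above the triangle threshold p ~ 1/n).


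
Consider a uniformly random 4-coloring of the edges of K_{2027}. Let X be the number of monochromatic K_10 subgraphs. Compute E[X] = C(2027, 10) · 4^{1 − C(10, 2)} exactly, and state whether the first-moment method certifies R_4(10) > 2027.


E[X] = C(2027, 10) · 4^{1 − 45} = 315586117401470604332341335 · 4^{−44} = 315586117401470604332341335/309485009821345068724781056.
As a reduced fraction: E[X] = 315586117401470604332341335/309485009821345068724781056 ≈ 1.0197.
Is E[X] < 1? NO.
Since E[X] ≥ 1, the first-moment bound is inconclusive at n = 2027; it does NOT by itself certify R_4(10) > 2027.

E[X] = 315586117401470604332341335/309485009821345068724781056 ≈ 1.0197; E[X] ≥ 1; first-moment method inconclusive here.


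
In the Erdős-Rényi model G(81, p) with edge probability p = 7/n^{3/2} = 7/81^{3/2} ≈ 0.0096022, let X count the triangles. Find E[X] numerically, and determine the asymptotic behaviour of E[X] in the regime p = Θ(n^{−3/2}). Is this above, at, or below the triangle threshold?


Number of potential triangles: C(81, 3) = 85320.
Each occurs with probability p³ ≈ (0.0096022)³ ≈ 8.8534295e-07.
By linearity: E[X] = C(81, 3)·p³ ≈ 85320 · 8.8534295e-07 ≈ 0.07554.
Since α = 3/2 > 1, p = c/n^{3/2} = o(1/n) is below the triangle threshold p ~ 1/n. Asymptotically E[X] ~ (c³/6)·n^{3(1−α)} = (7³/6)·n^{-1.5} → 0, so by Markov's inequality G has no triangles w.h.p.

E[X] ≈ 0.07554; in regime p = Θ(1/n^{3/2}) E[X] tends to 0 (below the triangle threshold p ~ 1/n).


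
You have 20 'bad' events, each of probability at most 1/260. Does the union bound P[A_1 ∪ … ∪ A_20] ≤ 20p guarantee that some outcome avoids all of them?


Union bound: P[∪_{i=1}^{20} A_i] ≤ Σ_i P[A_i] ≤ 20·p = 20·(1/260) = 1/13.
Numerically: 1/13 ≈ 0.077.
Is 1/13 < 1? YES.
Since P[∪ A_i] ≤ 1/13 < 1, the complement has P[∩ A_i^c] ≥ 1 − 1/13 = 12/13 > 0, so some outcome avoids every A_i.

20·p = 1/13 ≈ 0.077; existence CERTIFIED by the union bound.


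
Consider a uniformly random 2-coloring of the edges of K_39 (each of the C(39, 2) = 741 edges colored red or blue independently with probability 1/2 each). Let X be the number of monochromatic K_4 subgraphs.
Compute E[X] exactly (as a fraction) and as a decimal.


Let X = Σ_S X_S over the C(39, 4) = 82251 subsets S of size 4, where X_S = 1 if the K_4 on S is monochromatic.
For a fixed S, the K_4 on S has C(4, 2) = 6 edges. P[all 6 edges red] = (1/2)^6, and likewise for blue, so P[monochromatic] = 2·(1/2)^6 = 2^{1 − 6} = 1/32.
By linearity of expectation: E[X] = C(39, 4) · 2^{1 − 6} = 82251 · 1/32 = 82251/32.
Numerically: E[X] ≈ 2570.34375.

E[X] = C(39,4)·2^(1−C(4,2)) = 82251/32 ≈ 2570.34375.


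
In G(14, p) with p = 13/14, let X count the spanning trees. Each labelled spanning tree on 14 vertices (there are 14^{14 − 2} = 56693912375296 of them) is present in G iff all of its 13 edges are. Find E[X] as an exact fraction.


K_14 has 14^{14 − 2} = 56693912375296 labelled spanning trees.
For each such spanning tree H, let X_H = 1 if all 13 edges of H are present in G. Then P[X_H = 1] = p^{13} = (13/14)^{13} = 302875106592253/793714773254144.
By linearity: E[X] = Σ_H E[X_H] = 56693912375296 · p^{13} = 56693912375296 · 302875106592253/793714773254144 = 302875106592253/14.
Numerically: E[X] ≈ 2.163e+13.

E[X] = 56693912375296 · (13/14)^{13} = 302875106592253/14 ≈ 2.163e+13.


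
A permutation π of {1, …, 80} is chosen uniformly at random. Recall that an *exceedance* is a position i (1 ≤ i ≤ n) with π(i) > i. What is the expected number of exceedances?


Write X = Σ_{i=1}^{80} X_i, where X_i = 1_{π(i) > i}.
For each fixed i, π(i) is uniform over {1, …, 80} (marginal of a uniform permutation), so P[π(i) > i] = (n − i)/n. Summing: Σ_{i=1}^{80} (n − i)/n = (0 + 1 + … + 79)/80 = 80(80 − 1)/(2·80) = (80 − 1)/2.
Hence E[X] = Σ_{i=1}^{80} (80 − i)/80 = 79/2 ≈ 39.500000.

E[X] = 79/2 = 39.500000.


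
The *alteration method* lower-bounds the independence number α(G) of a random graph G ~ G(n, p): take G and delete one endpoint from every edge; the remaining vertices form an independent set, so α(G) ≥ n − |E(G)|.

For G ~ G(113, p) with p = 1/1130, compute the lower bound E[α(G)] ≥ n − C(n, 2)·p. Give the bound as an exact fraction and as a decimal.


E[|E(G)|] = C(113, 2)·p = 6328 · (1/1130) = 28/5.
E[α(G)] ≥ n − E[|E(G)|] = 113 − 28/5 = 537/5.
Numerically: ≈ 107.4000.
(This is only a lower bound; the true E[α(G)] may be larger.)

E[α(G)] ≥ 537/5 ≈ 107.4000.


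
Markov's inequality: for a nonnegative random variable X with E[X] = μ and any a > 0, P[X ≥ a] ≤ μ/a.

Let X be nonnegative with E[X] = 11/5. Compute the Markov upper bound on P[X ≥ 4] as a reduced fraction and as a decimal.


μ = E[X] = 11/5, a = 4.
Markov: P[X ≥ 4] ≤ μ/a = (11/5)/4 = 11/20.
Numerically: ≈ 0.55000.
(Since a = 4 > μ = 2.20000, the bound 11/20 is < 1 and informative.)

P[X ≥ 4] ≤ 11/20 ≈ 0.55000.


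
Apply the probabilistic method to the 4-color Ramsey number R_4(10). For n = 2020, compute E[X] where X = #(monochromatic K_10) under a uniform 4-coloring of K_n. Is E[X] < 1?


E[X] = C(2020, 10) · 4^{1 − 45} = 304832018578739931133653656 · 4^{−44} = 304832018578739931133653656/309485009821345068724781056.
As a reduced fraction: E[X] = 38104002322342491391706707/38685626227668133590597632 ≈ 0.9849654.
Is E[X] < 1? YES.
Since E[X] < 1, there exists a 4-coloring of K_{2020} with no monochromatic K_10; hence R_4(10) > 2020.

E[X] = 38104002322342491391706707/38685626227668133590597632 ≈ 0.9849654; E[X] < 1, so R_4(10) > 2020.


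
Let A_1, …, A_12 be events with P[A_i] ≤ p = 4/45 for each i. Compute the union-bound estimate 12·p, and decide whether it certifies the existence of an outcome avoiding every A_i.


Union bound: P[∪_{i=1}^{12} A_i] ≤ Σ_i P[A_i] ≤ 12·p = 12·(4/45) = 16/15.
Numerically: 16/15 ≈ 1.067.
Is 16/15 < 1? NO.
Since the bound 16/15 is ≥ 1, the union bound is uninformative here; it does NOT by itself certify existence.

12·p = 16/15 ≈ 1.067; existence NOT certified by the union bound.


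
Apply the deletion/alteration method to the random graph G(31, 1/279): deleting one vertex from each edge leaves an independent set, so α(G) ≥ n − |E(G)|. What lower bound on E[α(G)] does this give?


E[|E(G)|] = C(31, 2)·p = 465 · (1/279) = 5/3.
E[α(G)] ≥ n − E[|E(G)|] = 31 − 5/3 = 88/3.
Numerically: ≈ 29.3333.
(This is only a lower bound; the true E[α(G)] may be larger.)

E[α(G)] ≥ 88/3 ≈ 29.3333.


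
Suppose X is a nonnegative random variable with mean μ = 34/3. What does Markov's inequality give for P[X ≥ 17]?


μ = E[X] = 34/3, a = 17.
Markov: P[X ≥ 17] ≤ μ/a = (34/3)/17 = 2/3.
Numerically: ≈ 0.66667.
(Since a = 17 > μ = 11.33333, the bound 2/3 is < 1 and informative.)

P[X ≥ 17] ≤ 2/3 ≈ 0.66667.


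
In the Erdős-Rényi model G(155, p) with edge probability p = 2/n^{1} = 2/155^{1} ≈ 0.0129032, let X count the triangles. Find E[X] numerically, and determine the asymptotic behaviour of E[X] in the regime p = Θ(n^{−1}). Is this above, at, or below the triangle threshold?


Number of potential triangles: C(155, 3) = 608685.
Each occurs with probability p³ ≈ (0.0129032)³ ≈ 2.14829982e-06.
By linearity: E[X] = C(155, 3)·p³ ≈ 608685 · 2.14829982e-06 ≈ 1.307638.
Here α = 1, so p = 2/n is exactly at the triangle threshold p ~ 1/n. Asymptotically E[X] → c³/6 = 2³/6 = 4/3 ≈ 1.333333, a bounded constant. In this regime the triangle count is asymptotically Poisson(c³/6).

E[X] ≈ 1.307638; in regime p = Θ(1/n^{1}) E[X] stays bounded (at the triangle threshold p ~ 1/n).


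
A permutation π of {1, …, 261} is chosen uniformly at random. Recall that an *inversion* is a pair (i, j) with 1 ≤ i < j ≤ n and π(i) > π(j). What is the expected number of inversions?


Write X = Σ X_I over the C(261, 2) = 33930 pairs i < j, with X_I the indicator of one inversion.
There are 33930 indicators.
For each fixed pair i < j, the values π(i) and π(j) are two distinct elements of {1, …, 261} in uniformly random order; by symmetry P[π(i) > π(j)] = 1/2.
By linearity: E[X] = 33930 · (1/2) = C(261, 2) · (1/2) = 33930/2 = 16965 ≈ 16965.000000.

E[X] = 16965 = 16965.000000.


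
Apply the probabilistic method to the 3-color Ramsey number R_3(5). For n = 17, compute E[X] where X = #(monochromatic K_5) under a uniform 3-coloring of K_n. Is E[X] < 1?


E[X] = C(17, 5) · 3^{1 − 10} = 6188 · 3^{−9} = 6188/19683.
As a reduced fraction: E[X] = 6188/19683 ≈ 0.314383.
Is E[X] < 1? YES.
Since E[X] < 1, there exists a 3-coloring of K_{17} with no monochromatic K_5; hence R_3(5) > 17.

E[X] = 6188/19683 ≈ 0.314383; E[X] < 1, so R_3(5) > 17.


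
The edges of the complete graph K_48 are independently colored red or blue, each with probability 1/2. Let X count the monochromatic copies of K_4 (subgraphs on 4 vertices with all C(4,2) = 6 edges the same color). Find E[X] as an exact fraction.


Let X = Σ_S X_S over the C(48, 4) = 194580 subsets S of size 4, where X_S = 1 if the K_4 on S is monochromatic.
For a fixed S, the K_4 on S has C(4, 2) = 6 edges. P[all 6 edges red] = (1/2)^6, and likewise for blue, so P[monochromatic] = 2·(1/2)^6 = 2^{1 − 6} = 1/32.
By linearity: E[X] = C(48, 4) · 2^{1 − 6} = 194580 · 1/32 = 48645/8.
Numerically: E[X] ≈ 6080.625000.

E[X] = C(48,4)·2^(1−C(4,2)) = 48645/8 ≈ 6080.625000.


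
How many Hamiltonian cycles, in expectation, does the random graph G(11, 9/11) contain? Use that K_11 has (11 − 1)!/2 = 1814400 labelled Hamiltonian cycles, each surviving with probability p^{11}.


K_11 has (11 − 1)!/2 = 1814400 labelled Hamiltonian cycles.
For each such Hamiltonian cycle H, let X_H = 1 if all 11 edges of H are present in G. Then P[X_H = 1] = p^{11} = (9/11)^{11} = 31381059609/285311670611.
By linearity of expectation: E[X] = Σ_H E[X_H] = 1814400 · p^{11} = 1814400 · 31381059609/285311670611 = 56937794554569600/285311670611.
Numerically: E[X] ≈ 2e+05.

E[X] = 1814400 · (9/11)^{11} = 56937794554569600/285311670611 ≈ 2e+05.


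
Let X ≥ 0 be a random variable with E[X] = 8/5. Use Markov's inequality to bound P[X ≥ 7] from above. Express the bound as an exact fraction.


μ = E[X] = 8/5, a = 7.
Markov: P[X ≥ 7] ≤ μ/a = (8/5)/7 = 8/35.
Numerically: ≈ 0.228571.
(Since a = 7 > μ = 1.600000, the bound 8/35 is < 1 and informative.)

P[X ≥ 7] ≤ 8/35 ≈ 0.228571.


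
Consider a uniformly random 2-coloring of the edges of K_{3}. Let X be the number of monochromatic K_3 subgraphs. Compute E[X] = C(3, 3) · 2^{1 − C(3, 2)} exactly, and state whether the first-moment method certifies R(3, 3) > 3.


E[X] = C(3, 3) · 2^{1 − 3} = 1 · 2^{−2} = 1/4.
As a reduced fraction: E[X] = 1/4 ≈ 0.25000.
Is E[X] < 1? YES.
Since E[X] < 1, there exists a 2-coloring of K_{3} with no monochromatic K_3; hence R(3, 3) > 3.

E[X] = 1/4 ≈ 0.25000; E[X] < 1, so R(3, 3) > 3.


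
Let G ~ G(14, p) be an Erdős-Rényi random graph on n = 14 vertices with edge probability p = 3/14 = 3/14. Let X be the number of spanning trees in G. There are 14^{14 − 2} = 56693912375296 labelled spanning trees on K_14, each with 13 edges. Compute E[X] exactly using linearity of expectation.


K_14 has 14^{14 − 2} = 56693912375296 labelled spanning trees.
For each such spanning tree H, let X_H = 1 if all 13 edges of H are present in G. Then P[X_H = 1] = p^{13} = (3/14)^{13} = 1594323/793714773254144.
By linearity: E[X] = Σ_H E[X_H] = 56693912375296 · p^{13} = 56693912375296 · 1594323/793714773254144 = 1594323/14.
Numerically: E[X] ≈ 113880.

E[X] = 56693912375296 · (3/14)^{13} = 1594323/14 ≈ 113880.


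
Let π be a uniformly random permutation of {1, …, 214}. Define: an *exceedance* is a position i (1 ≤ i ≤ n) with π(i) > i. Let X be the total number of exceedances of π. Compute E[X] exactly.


Write X = Σ_{i=1}^{214} X_i, where X_i = 1_{π(i) > i}.
For each fixed i, π(i) is uniform over {1, …, 214} (marginal of a uniform permutation), so P[π(i) > i] = (n − i)/n. Summing: Σ_{i=1}^{214} (n − i)/n = (0 + 1 + … + 213)/214 = 214(214 − 1)/(2·214) = (214 − 1)/2.
Hence E[X] = Σ_{i=1}^{214} (214 − i)/214 = 213/2 ≈ 106.500.

E[X] = 213/2 = 106.500.


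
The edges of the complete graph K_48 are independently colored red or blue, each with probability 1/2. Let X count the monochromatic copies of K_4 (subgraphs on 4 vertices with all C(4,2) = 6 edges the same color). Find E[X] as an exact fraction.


Let X = Σ_S X_S over the C(48, 4) = 194580 subsets S of size 4, where X_S = 1 if the K_4 on S is monochromatic.
For a fixed S, the K_4 on S has C(4, 2) = 6 edges. P[all 6 edges red] = (1/2)^6, and likewise for blue, so P[monochromatic] = 2·(1/2)^6 = 2^{1 − 6} = 1/32.
Summing: E[X] = C(48, 4) · 2^{1 − 6} = 194580 · 1/32 = 48645/8.
Numerically: E[X] ≈ 6080.625.

E[X] = C(48,4)·2^(1−C(4,2)) = 48645/8 ≈ 6080.625.


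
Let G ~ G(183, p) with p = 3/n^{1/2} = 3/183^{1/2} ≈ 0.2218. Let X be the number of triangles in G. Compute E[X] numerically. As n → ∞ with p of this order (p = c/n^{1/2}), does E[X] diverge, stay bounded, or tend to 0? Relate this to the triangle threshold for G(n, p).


Number of potential triangles: C(183, 3) = 1004731.
Each occurs with probability p³ ≈ (0.2218)³ ≈ 1.090654e-02.
By linearity: E[X] = C(183, 3)·p³ ≈ 1004731 · 1.090654e-02 ≈ 10958.1422.
Since α = 1/2 < 1, p = c/n^{1/2} ≫ 1/n is above the triangle threshold p ~ 1/n. Asymptotically E[X] ~ (c³/6)·n^{3(1−α)} = (3³/6)·n^{1.5} → ∞; triangles are abundant w.h.p.

E[X] ≈ 10958.1422; in regime p = Θ(1/n^{1/2}) E[X] diverges (above the triangle threshold p ~ 1/n).


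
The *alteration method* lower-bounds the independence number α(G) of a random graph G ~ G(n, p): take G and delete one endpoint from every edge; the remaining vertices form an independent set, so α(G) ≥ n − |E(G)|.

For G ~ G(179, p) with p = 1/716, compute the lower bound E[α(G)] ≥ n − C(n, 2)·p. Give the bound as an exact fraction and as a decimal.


E[|E(G)|] = C(179, 2)·p = 15931 · (1/716) = 89/4.
E[α(G)] ≥ n − E[|E(G)|] = 179 − 89/4 = 627/4.
Numerically: ≈ 156.75000.
(This is only a lower bound; the true E[α(G)] may be larger.)

E[α(G)] ≥ 627/4 ≈ 156.75000.


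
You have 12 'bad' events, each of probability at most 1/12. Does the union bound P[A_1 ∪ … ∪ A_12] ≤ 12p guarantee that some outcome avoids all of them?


Union bound: P[∪_{i=1}^{12} A_i] ≤ Σ_i P[A_i] ≤ 12·p = 12·(1/12) = 1.
Numerically: 1 ≈ 1.0000.
Is 1 < 1? NO.
Since the bound 1 is ≥ 1, the union bound is uninformative here; it does NOT by itself certify existence.

12·p = 1 ≈ 1.0000; existence NOT certified by the union bound.


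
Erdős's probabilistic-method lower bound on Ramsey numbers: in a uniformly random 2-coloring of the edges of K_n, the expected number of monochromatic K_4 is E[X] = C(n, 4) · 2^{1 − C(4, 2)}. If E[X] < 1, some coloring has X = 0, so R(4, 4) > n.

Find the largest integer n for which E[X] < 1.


We need C(n, 4) · 2^{1 − 6} < 1, i.e. C(n, 4) < 2^{6 − 1} = 32.
Check values of n near the boundary:
  n = 5: C(5, 4) = 5; 5 < 32? YES
  n = 6: C(6, 4) = 15; 15 < 32? YES
  n = 7: C(7, 4) = 35; 35 < 32? NO
  n = 8: C(8, 4) = 70; 70 < 32? NO
  n = 9: C(9, 4) = 126; 126 < 32? NO
The largest n with C(n, 4) < 32 is n = 6 (where E[X] = 15/32 ≈ 0.4688). Hence R(4, 4) > 6, i.e. R(4, 4) ≥ 7.

Largest n = 6; hence R(4, 4) > 6.


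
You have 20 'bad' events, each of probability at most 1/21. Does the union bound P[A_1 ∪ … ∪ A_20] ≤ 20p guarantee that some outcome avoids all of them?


Union bound: P[∪_{i=1}^{20} A_i] ≤ Σ_i P[A_i] ≤ 20·p = 20·(1/21) = 20/21.
Numerically: 20/21 ≈ 0.95238.
Is 20/21 < 1? YES.
Since P[∪ A_i] ≤ 20/21 < 1, the complement has P[∩ A_i^c] ≥ 1 − 20/21 = 1/21 > 0, so some outcome avoids every A_i.

20·p = 20/21 ≈ 0.95238; existence CERTIFIED by the union bound.


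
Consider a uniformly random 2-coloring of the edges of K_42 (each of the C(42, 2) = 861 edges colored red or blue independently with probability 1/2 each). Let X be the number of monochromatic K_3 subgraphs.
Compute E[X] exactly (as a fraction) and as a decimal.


Let X = Σ_S X_S over the C(42, 3) = 11480 subsets S of size 3, where X_S = 1 if the K_3 on S is monochromatic.
For a fixed S, the K_3 on S has C(3, 2) = 3 edges. P[all 3 edges red] = (1/2)^3, and likewise for blue, so P[monochromatic] = 2·(1/2)^3 = 2^{1 − 3} = 1/4.
Summing: E[X] = C(42, 3) · 2^{1 − 3} = 11480 · 1/4 = 2870.
Numerically: E[X] ≈ 2870.0000.

E[X] = C(42,3)·2^(1−C(3,2)) = 2870 ≈ 2870.0000.


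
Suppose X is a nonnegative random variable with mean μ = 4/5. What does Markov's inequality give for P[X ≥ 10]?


μ = E[X] = 4/5, a = 10.
Markov: P[X ≥ 10] ≤ μ/a = (4/5)/10 = 2/25.
Numerically: ≈ 0.0800.
(Since a = 10 > μ = 0.8000, the bound 2/25 is < 1 and informative.)

P[X ≥ 10] ≤ 2/25 ≈ 0.0800.


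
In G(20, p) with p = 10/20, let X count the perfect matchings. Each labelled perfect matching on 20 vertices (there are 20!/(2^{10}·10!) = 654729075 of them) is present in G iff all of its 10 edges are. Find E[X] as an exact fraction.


K_20 has 20!/(2^{10}·10!) = 654729075 labelled perfect matchings.
For each such perfect matching H, let X_H = 1 if all 10 edges of H are present in G. Then P[X_H = 1] = p^{10} = (1/2)^{10} = 1/1024.
Summing the indicators: E[X] = Σ_H E[X_H] = 654729075 · p^{10} = 654729075 · 1/1024 = 654729075/1024.
Numerically: E[X] ≈ 6.394e+05.

E[X] = 654729075 · (1/2)^{10} = 654729075/1024 ≈ 6.394e+05.


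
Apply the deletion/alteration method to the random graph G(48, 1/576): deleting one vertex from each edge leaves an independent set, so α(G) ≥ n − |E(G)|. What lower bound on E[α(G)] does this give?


E[|E(G)|] = C(48, 2)·p = 1128 · (1/576) = 47/24.
E[α(G)] ≥ n − E[|E(G)|] = 48 − 47/24 = 1105/24.
Numerically: ≈ 46.04167.
(This is only a lower bound; the true E[α(G)] may be larger.)

E[α(G)] ≥ 1105/24 ≈ 46.04167.


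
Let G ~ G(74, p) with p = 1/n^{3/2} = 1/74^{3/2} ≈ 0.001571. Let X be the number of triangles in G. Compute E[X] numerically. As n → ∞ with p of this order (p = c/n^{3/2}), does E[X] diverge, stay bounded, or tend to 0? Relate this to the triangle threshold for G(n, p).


Number of potential triangles: C(74, 3) = 64824.
Each occurs with probability p³ ≈ (0.001571)³ ≈ 3.876656e-09.
By linearity: E[X] = C(74, 3)·p³ ≈ 64824 · 3.876656e-09 ≈ 0.0003.
Since α = 3/2 > 1, p = c/n^{3/2} = o(1/n) is below the triangle threshold p ~ 1/n. Asymptotically E[X] ~ (c³/6)·n^{3(1−α)} = (1³/6)·n^{-1.5} → 0, so by Markov's inequality G has no triangles w.h.p.

E[X] ≈ 0.0003; in regime p = Θ(1/n^{3/2}) E[X] tends to 0 (below the triangle threshold p ~ 1/n).


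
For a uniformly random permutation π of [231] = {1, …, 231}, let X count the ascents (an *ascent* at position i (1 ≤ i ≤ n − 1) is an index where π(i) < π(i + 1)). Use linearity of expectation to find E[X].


Write X = Σ X_I over i = 1, …, 230, with X_I the indicator of one ascent.
There are 230 indicators.
For each fixed i, the pair (π(i), π(i+1)) is a uniformly random ordered pair of distinct values from {1, …, 231}; by symmetry P[π(i) < π(i+1)] = 1/2.
By linearity: E[X] = 230 · (1/2) = (231 − 1) · (1/2) = 115 ≈ 115.000.

E[X] = 115 = 115.000.


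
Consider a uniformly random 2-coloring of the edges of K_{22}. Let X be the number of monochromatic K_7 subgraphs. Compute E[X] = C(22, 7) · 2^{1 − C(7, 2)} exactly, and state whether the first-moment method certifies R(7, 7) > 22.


E[X] = C(22, 7) · 2^{1 − 21} = 170544 · 2^{−20} = 170544/1048576.
As a reduced fraction: E[X] = 10659/65536 ≈ 0.162643.
Is E[X] < 1? YES.
Since E[X] < 1, there exists a 2-coloring of K_{22} with no monochromatic K_7; hence R(7, 7) > 22.

E[X] = 10659/65536 ≈ 0.162643; E[X] < 1, so R(7, 7) > 22.


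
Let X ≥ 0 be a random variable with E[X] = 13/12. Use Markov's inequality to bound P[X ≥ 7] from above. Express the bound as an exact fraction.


μ = E[X] = 13/12, a = 7.
Markov: P[X ≥ 7] ≤ μ/a = (13/12)/7 = 13/84.
Numerically: ≈ 0.154762.
(Since a = 7 > μ = 1.083333, the bound 13/84 is < 1 and informative.)

P[X ≥ 7] ≤ 13/84 ≈ 0.154762.


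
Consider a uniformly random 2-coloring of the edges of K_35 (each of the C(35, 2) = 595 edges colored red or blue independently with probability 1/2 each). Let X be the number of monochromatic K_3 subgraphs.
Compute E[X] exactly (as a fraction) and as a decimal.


Let X = Σ_S X_S over the C(35, 3) = 6545 subsets S of size 3, where X_S = 1 if the K_3 on S is monochromatic.
For a fixed S, the K_3 on S has C(3, 2) = 3 edges. P[all 3 edges red] = (1/2)^3, and likewise for blue, so P[monochromatic] = 2·(1/2)^3 = 2^{1 − 3} = 1/4.
By linearity of expectation: E[X] = C(35, 3) · 2^{1 − 3} = 6545 · 1/4 = 6545/4.
Numerically: E[X] ≈ 1636.2500.

E[X] = C(35,3)·2^(1−C(3,2)) = 6545/4 ≈ 1636.2500.


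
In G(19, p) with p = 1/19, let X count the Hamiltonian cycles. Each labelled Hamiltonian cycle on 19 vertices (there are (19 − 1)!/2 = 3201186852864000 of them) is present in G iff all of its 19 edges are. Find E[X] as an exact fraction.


K_19 has (19 − 1)!/2 = 3201186852864000 labelled Hamiltonian cycles.
For each such Hamiltonian cycle H, let X_H = 1 if all 19 edges of H are present in G. Then P[X_H = 1] = p^{19} = (1/19)^{19} = 1/1978419655660313589123979.
By linearity of expectation: E[X] = Σ_H E[X_H] = 3201186852864000 · p^{19} = 3201186852864000 · 1/1978419655660313589123979 = 3201186852864000/1978419655660313589123979.
Numerically: E[X] ≈ 1.618e-09.

E[X] = 3201186852864000 · (1/19)^{19} = 3201186852864000/1978419655660313589123979 ≈ 1.618e-09.


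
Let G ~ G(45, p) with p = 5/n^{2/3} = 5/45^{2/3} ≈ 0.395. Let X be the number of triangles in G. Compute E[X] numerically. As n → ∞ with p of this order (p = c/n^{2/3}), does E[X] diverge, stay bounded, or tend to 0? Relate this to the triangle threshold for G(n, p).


Number of potential triangles: C(45, 3) = 14190.
Each occurs with probability p³ ≈ (0.395)³ ≈ 6.17284e-02.
By linearity: E[X] = C(45, 3)·p³ ≈ 14190 · 6.17284e-02 ≈ 875.926.
Since α = 2/3 < 1, p = c/n^{2/3} ≫ 1/n is above the triangle threshold p ~ 1/n. Asymptotically E[X] ~ (c³/6)·n^{3(1−α)} = (5³/6)·n^{1} → ∞; triangles are abundant w.h.p.

E[X] ≈ 875.926; in regime p = Θ(1/n^{2/3}) E[X] diverges (above the triangle threshold p ~ 1/n).


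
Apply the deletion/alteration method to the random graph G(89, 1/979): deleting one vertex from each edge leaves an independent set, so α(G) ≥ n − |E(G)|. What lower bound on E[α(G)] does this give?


E[|E(G)|] = C(89, 2)·p = 3916 · (1/979) = 4.
E[α(G)] ≥ n − E[|E(G)|] = 89 − 4 = 85.
Numerically: ≈ 85.00000.
(This is only a lower bound; the true E[α(G)] may be larger.)

E[α(G)] ≥ 85 ≈ 85.00000.


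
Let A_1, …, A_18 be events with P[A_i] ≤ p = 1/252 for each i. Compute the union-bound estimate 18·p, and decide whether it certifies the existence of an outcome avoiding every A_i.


Union bound: P[∪_{i=1}^{18} A_i] ≤ Σ_i P[A_i] ≤ 18·p = 18·(1/252) = 1/14.
Numerically: 1/14 ≈ 0.0714286.
Is 1/14 < 1? YES.
Since P[∪ A_i] ≤ 1/14 < 1, the complement has P[∩ A_i^c] ≥ 1 − 1/14 = 13/14 > 0, so some outcome avoids every A_i.

18·p = 1/14 ≈ 0.0714286; existence CERTIFIED by the union bound.


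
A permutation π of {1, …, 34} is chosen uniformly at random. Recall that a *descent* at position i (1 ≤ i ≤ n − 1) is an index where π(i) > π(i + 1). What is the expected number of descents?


Write X = Σ X_I over i = 1, …, 33, with X_I the indicator of one descent.
There are 33 indicators.
For each fixed i, the pair (π(i), π(i+1)) is a uniformly random ordered pair of distinct values from {1, …, 34}; by symmetry P[π(i) > π(i+1)] = 1/2.
By linearity: E[X] = 33 · (1/2) = (34 − 1) · (1/2) = 33/2 ≈ 16.5000.

E[X] = 33/2 = 16.5000.


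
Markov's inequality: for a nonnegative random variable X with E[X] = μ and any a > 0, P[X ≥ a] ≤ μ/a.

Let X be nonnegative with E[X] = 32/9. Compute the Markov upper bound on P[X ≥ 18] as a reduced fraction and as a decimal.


μ = E[X] = 32/9, a = 18.
Markov: P[X ≥ 18] ≤ μ/a = (32/9)/18 = 16/81.
Numerically: ≈ 0.197531.
(Since a = 18 > μ = 3.555556, the bound 16/81 is < 1 and informative.)

P[X ≥ 18] ≤ 16/81 ≈ 0.197531.


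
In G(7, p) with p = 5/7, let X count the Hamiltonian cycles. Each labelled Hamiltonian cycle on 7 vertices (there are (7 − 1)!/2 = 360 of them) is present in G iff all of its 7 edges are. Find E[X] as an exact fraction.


K_7 has (7 − 1)!/2 = 360 labelled Hamiltonian cycles.
For each such Hamiltonian cycle H, let X_H = 1 if all 7 edges of H are present in G. Then P[X_H = 1] = p^{7} = (5/7)^{7} = 78125/823543.
Summing the indicators: E[X] = Σ_H E[X_H] = 360 · p^{7} = 360 · 78125/823543 = 28125000/823543.
Numerically: E[X] ≈ 34.151.

E[X] = 360 · (5/7)^{7} = 28125000/823543 ≈ 34.151.


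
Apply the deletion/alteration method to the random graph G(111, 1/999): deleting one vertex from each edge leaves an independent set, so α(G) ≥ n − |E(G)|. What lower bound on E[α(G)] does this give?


E[|E(G)|] = C(111, 2)·p = 6105 · (1/999) = 55/9.
E[α(G)] ≥ n − E[|E(G)|] = 111 − 55/9 = 944/9.
Numerically: ≈ 104.888889.
(This is only a lower bound; the true E[α(G)] may be larger.)

E[α(G)] ≥ 944/9 ≈ 104.888889.


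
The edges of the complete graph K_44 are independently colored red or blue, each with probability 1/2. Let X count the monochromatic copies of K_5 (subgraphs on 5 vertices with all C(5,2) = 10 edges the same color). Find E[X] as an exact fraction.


Let X = Σ_S X_S over the C(44, 5) = 1086008 subsets S of size 5, where X_S = 1 if the K_5 on S is monochromatic.
For a fixed S, the K_5 on S has C(5, 2) = 10 edges. P[all 10 edges red] = (1/2)^10, and likewise for blue, so P[monochromatic] = 2·(1/2)^10 = 2^{1 − 10} = 1/512.
By linearity of expectation: E[X] = C(44, 5) · 2^{1 − 10} = 1086008 · 1/512 = 135751/64.
Numerically: E[X] ≈ 2121.1094.

E[X] = C(44,5)·2^(1−C(5,2)) = 135751/64 ≈ 2121.1094.


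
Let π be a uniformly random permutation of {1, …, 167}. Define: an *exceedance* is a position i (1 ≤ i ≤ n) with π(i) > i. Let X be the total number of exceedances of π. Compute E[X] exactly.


Write X = Σ_{i=1}^{167} X_i, where X_i = 1_{π(i) > i}.
For each fixed i, π(i) is uniform over {1, …, 167} (marginal of a uniform permutation), so P[π(i) > i] = (n − i)/n. Summing: Σ_{i=1}^{167} (n − i)/n = (0 + 1 + … + 166)/167 = 167(167 − 1)/(2·167) = (167 − 1)/2.
Hence E[X] = Σ_{i=1}^{167} (167 − i)/167 = 83 ≈ 83.00000.

E[X] = 83 = 83.00000.


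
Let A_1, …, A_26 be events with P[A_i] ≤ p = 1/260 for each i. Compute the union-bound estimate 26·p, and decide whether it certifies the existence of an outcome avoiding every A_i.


Union bound: P[∪_{i=1}^{26} A_i] ≤ Σ_i P[A_i] ≤ 26·p = 26·(1/260) = 1/10.
Numerically: 1/10 ≈ 0.100.
Is 1/10 < 1? YES.
Since P[∪ A_i] ≤ 1/10 < 1, the complement has P[∩ A_i^c] ≥ 1 − 1/10 = 9/10 > 0, so some outcome avoids every A_i.

26·p = 1/10 ≈ 0.100; existence CERTIFIED by the union bound.


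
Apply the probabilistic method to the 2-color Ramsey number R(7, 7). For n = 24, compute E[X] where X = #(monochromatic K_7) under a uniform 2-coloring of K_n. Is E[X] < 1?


E[X] = C(24, 7) · 2^{1 − 21} = 346104 · 2^{−20} = 346104/1048576.
As a reduced fraction: E[X] = 43263/131072 ≈ 0.330070.
Is E[X] < 1? YES.
Since E[X] < 1, there exists a 2-coloring of K_{24} with no monochromatic K_7; hence R(7, 7) > 24.

E[X] = 43263/131072 ≈ 0.330070; E[X] < 1, so R(7, 7) > 24.


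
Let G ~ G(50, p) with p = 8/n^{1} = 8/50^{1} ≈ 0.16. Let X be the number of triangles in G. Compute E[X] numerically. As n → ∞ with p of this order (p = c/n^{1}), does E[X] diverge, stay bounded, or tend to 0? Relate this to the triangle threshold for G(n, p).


Number of potential triangles: C(50, 3) = 19600.
Each occurs with probability p³ ≈ (0.16)³ ≈ 4.0960000e-03.
By linearity: E[X] = C(50, 3)·p³ ≈ 19600 · 4.0960000e-03 ≈ 80.28160.
Here α = 1, so p = 8/n is exactly at the triangle threshold p ~ 1/n. Asymptotically E[X] → c³/6 = 8³/6 = 256/3 ≈ 85.33333, a bounded constant. In this regime the triangle count is asymptotically Poisson(c³/6).

E[X] ≈ 80.28160; in regime p = Θ(1/n^{1}) E[X] stays bounded (at the triangle threshold p ~ 1/n).


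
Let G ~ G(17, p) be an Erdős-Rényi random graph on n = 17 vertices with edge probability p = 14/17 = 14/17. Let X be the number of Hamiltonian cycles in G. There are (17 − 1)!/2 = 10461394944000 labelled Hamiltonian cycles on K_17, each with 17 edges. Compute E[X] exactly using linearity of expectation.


K_17 has (17 − 1)!/2 = 10461394944000 labelled Hamiltonian cycles.
For each such Hamiltonian cycle H, let X_H = 1 if all 17 edges of H are present in G. Then P[X_H = 1] = p^{17} = (14/17)^{17} = 30491346729331195904/827240261886336764177.
By linearity: E[X] = Σ_H E[X_H] = 10461394944000 · p^{17} = 10461394944000 · 30491346729331195904/827240261886336764177 = 318982020509976309331579109376000/827240261886336764177.
Numerically: E[X] ≈ 3.856e+11.

E[X] = 10461394944000 · (14/17)^{17} = 318982020509976309331579109376000/827240261886336764177 ≈ 3.856e+11.


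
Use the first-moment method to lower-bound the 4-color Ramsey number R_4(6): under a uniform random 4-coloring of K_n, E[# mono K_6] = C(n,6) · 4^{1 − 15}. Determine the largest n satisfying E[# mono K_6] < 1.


We need C(n, 6) · 4^{1 − 15} < 1, i.e. C(n, 6) < 4^{15 − 1} = 268435456.
Check values of n near the boundary:
  n = 72: C(72, 6) = 156238908; 156238908 < 268435456? YES
  n = 73: C(73, 6) = 170230452; 170230452 < 268435456? YES
  n = 74: C(74, 6) = 185250786; 185250786 < 268435456? YES
  n = 75: C(75, 6) = 201359550; 201359550 < 268435456? YES
  n = 76: C(76, 6) = 218618940; 218618940 < 268435456? YES
  n = 77: C(77, 6) = 237093780; 237093780 < 268435456? YES
  n = 78: C(78, 6) = 256851595; 256851595 < 268435456? YES
  n = 79: C(79, 6) = 277962685; 277962685 < 268435456? NO
  n = 80: C(80, 6) = 300500200; 300500200 < 268435456? NO
  n = 81: C(81, 6) = 324540216; 324540216 < 268435456? NO
The largest n with C(n, 6) < 268435456 is n = 78 (where E[X] = 256851595/268435456 ≈ 0.95685). Hence R_4(6) > 78, i.e. R_4(6) ≥ 79.

Largest n = 78; hence R_4(6) > 78.


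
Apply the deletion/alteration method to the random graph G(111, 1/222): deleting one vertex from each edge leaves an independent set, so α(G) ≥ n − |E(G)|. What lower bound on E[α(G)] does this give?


E[|E(G)|] = C(111, 2)·p = 6105 · (1/222) = 55/2.
E[α(G)] ≥ n − E[|E(G)|] = 111 − 55/2 = 167/2.
Numerically: ≈ 83.5000.
(This is only a lower bound; the true E[α(G)] may be larger.)

E[α(G)] ≥ 167/2 ≈ 83.5000.


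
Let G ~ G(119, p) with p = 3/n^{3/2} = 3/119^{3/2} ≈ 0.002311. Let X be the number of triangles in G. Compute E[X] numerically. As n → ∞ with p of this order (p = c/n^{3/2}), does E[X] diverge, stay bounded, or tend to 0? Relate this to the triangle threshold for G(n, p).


Number of potential triangles: C(119, 3) = 273819.
Each occurs with probability p³ ≈ (0.002311)³ ≈ 1.234248e-08.
By linearity: E[X] = C(119, 3)·p³ ≈ 273819 · 1.234248e-08 ≈ 0.0034.
Since α = 3/2 > 1, p = c/n^{3/2} = o(1/n) is below the triangle threshold p ~ 1/n. Asymptotically E[X] ~ (c³/6)·n^{3(1−α)} = (3³/6)·n^{-1.5} → 0, so by Markov's inequality G has no triangles w.h.p.

E[X] ≈ 0.0034; in regime p = Θ(1/n^{3/2}) E[X] tends to 0 (below the triangle threshold p ~ 1/n).


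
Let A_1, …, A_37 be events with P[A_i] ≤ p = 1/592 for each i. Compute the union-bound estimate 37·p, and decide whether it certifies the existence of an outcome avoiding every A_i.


Union bound: P[∪_{i=1}^{37} A_i] ≤ Σ_i P[A_i] ≤ 37·p = 37·(1/592) = 1/16.
Numerically: 1/16 ≈ 0.0625.
Is 1/16 < 1? YES.
Since P[∪ A_i] ≤ 1/16 < 1, the complement has P[∩ A_i^c] ≥ 1 − 1/16 = 15/16 > 0, so some outcome avoids every A_i.

37·p = 1/16 ≈ 0.0625; existence CERTIFIED by the union bound.


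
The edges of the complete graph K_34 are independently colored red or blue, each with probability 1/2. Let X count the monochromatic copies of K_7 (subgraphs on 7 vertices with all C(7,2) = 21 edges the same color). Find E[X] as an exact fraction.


Let X = Σ_S X_S over the C(34, 7) = 5379616 subsets S of size 7, where X_S = 1 if the K_7 on S is monochromatic.
For a fixed S, the K_7 on S has C(7, 2) = 21 edges. P[all 21 edges red] = (1/2)^21, and likewise for blue, so P[monochromatic] = 2·(1/2)^21 = 2^{1 − 21} = 1/1048576.
By linearity: E[X] = C(34, 7) · 2^{1 − 21} = 5379616 · 1/1048576 = 168113/32768.
Numerically: E[X] ≈ 5.13040.

E[X] = C(34,7)·2^(1−C(7,2)) = 168113/32768 ≈ 5.13040.


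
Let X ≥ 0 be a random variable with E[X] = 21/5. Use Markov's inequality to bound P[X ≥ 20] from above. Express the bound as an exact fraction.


μ = E[X] = 21/5, a = 20.
Markov: P[X ≥ 20] ≤ μ/a = (21/5)/20 = 21/100.
Numerically: ≈ 0.21000.
(Since a = 20 > μ = 4.20000, the bound 21/100 is < 1 and informative.)

P[X ≥ 20] ≤ 21/100 ≈ 0.21000.


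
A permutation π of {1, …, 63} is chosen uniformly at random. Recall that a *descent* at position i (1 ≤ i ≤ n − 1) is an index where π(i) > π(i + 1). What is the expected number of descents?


Write X = Σ X_I over i = 1, …, 62, with X_I the indicator of one descent.
There are 62 indicators.
For each fixed i, the pair (π(i), π(i+1)) is a uniformly random ordered pair of distinct values from {1, …, 63}; by symmetry P[π(i) > π(i+1)] = 1/2.
By linearity: E[X] = 62 · (1/2) = (63 − 1) · (1/2) = 31 ≈ 31.000.

E[X] = 31 = 31.000.


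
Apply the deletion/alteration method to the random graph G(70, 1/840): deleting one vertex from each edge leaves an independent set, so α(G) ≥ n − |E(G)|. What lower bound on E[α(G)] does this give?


E[|E(G)|] = C(70, 2)·p = 2415 · (1/840) = 23/8.
E[α(G)] ≥ n − E[|E(G)|] = 70 − 23/8 = 537/8.
Numerically: ≈ 67.125000.
(This is only a lower bound; the true E[α(G)] may be larger.)

E[α(G)] ≥ 537/8 ≈ 67.125000.


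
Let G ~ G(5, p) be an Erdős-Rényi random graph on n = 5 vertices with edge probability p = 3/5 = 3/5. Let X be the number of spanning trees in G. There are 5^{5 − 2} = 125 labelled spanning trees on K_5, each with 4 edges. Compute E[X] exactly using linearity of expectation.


K_5 has 5^{5 − 2} = 125 labelled spanning trees.
For each such spanning tree H, let X_H = 1 if all 4 edges of H are present in G. Then P[X_H = 1] = p^{4} = (3/5)^{4} = 81/625.
Summing the indicators: E[X] = Σ_H E[X_H] = 125 · p^{4} = 125 · 81/625 = 81/5.
Numerically: E[X] ≈ 16.2.

E[X] = 125 · (3/5)^{4} = 81/5 ≈ 16.2.


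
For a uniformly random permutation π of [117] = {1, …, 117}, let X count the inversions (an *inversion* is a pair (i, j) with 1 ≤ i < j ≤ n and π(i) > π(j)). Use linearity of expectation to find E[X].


Write X = Σ X_I over the C(117, 2) = 6786 pairs i < j, with X_I the indicator of one inversion.
There are 6786 indicators.
For each fixed pair i < j, the values π(i) and π(j) are two distinct elements of {1, …, 117} in uniformly random order; by symmetry P[π(i) > π(j)] = 1/2.
By linearity: E[X] = 6786 · (1/2) = C(117, 2) · (1/2) = 6786/2 = 3393 ≈ 3393.000000.

E[X] = 3393 = 3393.000000.


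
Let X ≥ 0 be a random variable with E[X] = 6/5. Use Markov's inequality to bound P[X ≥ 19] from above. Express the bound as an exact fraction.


μ = E[X] = 6/5, a = 19.
Markov: P[X ≥ 19] ≤ μ/a = (6/5)/19 = 6/95.
Numerically: ≈ 0.063158.
(Since a = 19 > μ = 1.200000, the bound 6/95 is < 1 and informative.)

P[X ≥ 19] ≤ 6/95 ≈ 0.063158.


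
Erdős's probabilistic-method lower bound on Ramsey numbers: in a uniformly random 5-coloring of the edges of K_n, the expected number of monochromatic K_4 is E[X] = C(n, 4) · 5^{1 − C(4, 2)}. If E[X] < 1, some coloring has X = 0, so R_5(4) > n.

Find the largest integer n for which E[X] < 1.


We need C(n, 4) · 5^{1 − 6} < 1, i.e. C(n, 4) < 5^{6 − 1} = 3125.
Check values of n near the boundary:
  n = 15: C(15, 4) = 1365; 1365 < 3125? YES
  n = 16: C(16, 4) = 1820; 1820 < 3125? YES
  n = 17: C(17, 4) = 2380; 2380 < 3125? YES
  n = 18: C(18, 4) = 3060; 3060 < 3125? YES
  n = 19: C(19, 4) = 3876; 3876 < 3125? NO
The largest n with C(n, 4) < 3125 is n = 18 (where E[X] = 612/625 ≈ 0.97920). Hence R_5(4) > 18, i.e. R_5(4) ≥ 19.

Largest n = 18; hence R_5(4) > 18.


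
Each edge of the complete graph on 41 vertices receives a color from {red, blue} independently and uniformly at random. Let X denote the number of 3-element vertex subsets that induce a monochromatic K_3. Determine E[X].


Let X = Σ_S X_S over the C(41, 3) = 10660 subsets S of size 3, where X_S = 1 if the K_3 on S is monochromatic.
For a fixed S, the K_3 on S has C(3, 2) = 3 edges. P[all 3 edges red] = (1/2)^3, and likewise for blue, so P[monochromatic] = 2·(1/2)^3 = 2^{1 − 3} = 1/4.
By linearity of expectation: E[X] = C(41, 3) · 2^{1 − 3} = 10660 · 1/4 = 2665.
Numerically: E[X] ≈ 2665.0000.

E[X] = C(41,3)·2^(1−C(3,2)) = 2665 ≈ 2665.0000.
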